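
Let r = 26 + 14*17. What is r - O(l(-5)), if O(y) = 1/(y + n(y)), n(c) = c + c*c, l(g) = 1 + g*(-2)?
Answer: 37751/143 ≈ 263.99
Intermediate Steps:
l(g) = 1 - 2*g
n(c) = c + c²
r = 264 (r = 26 + 238 = 264)
O(y) = 1/(y + y*(1 + y))
r - O(l(-5)) = 264 - 1/((1 - 2*(-5))*(2 + (1 - 2*(-5)))) = 264 - 1/((1 + 10)*(2 + (1 + 10))) = 264 - 1/(11*(2 + 11)) = 264 - 1/(11*13) = 264 - 1*1/143 = 264 - 1/143 = 37751/143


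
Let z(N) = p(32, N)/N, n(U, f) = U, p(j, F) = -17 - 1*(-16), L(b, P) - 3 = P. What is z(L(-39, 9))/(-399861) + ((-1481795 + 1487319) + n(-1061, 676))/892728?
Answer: 198294893/39663012312 ≈ 0.0049995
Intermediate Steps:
L(b, P) = 3 + P
p(j, F) = -1 (p(j, F) = -17 + 16 = -1)
z(N) = -1/N
z(L(-39, 9))/(-399861) + ((-1481795 + 1487319) + n(-1061, 676))/892728 = -1/(3 + 9)/(-399861) + ((-1481795 + 1487319) - 1061)/892728 = -1/12*(-1/399861) + (5524 - 1061)*(1/892728) = -1*1/12*(-1/399861) + 4463*(1/892728) = -1/12*(-1/399861) + 4463/892728 = 1/4798332 + 4463/892728 = 198294893/39663012312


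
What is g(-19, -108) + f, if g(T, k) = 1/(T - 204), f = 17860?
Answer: 3982779/223 ≈ 17860.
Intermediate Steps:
g(T, k) = 1/(-204 + T)
g(-19, -108) + f = 1/(-204 - 19) + 17860 = 1/(-223) + 17860 = -1/223 + 17860 = 3982779/223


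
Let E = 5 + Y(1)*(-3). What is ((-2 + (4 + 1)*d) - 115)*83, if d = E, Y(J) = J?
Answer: -8881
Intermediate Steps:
E = 2 (E = 5 + 1*(-3) = 5 - 3 = 2)
d = 2
((-2 + (4 + 1)*d) - 115)*83 = ((-2 + (4 + 1)*2) - 115)*83 = ((-2 + 5*2) - 115)*83 = ((-2 + 10) - 115)*83 = (8 - 115)*83 = -107*83 = -8881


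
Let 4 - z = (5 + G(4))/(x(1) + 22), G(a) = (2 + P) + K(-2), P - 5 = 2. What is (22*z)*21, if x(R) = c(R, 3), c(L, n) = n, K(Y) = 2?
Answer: 38808/25 ≈ 1552.3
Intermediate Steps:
P = 7 (P = 5 + 2 = 7)
x(R) = 3
G(a) = 11 (G(a) = (2 + 7) + 2 = 9 + 2 = 11)
z = 84/25 (z = 4 - (5 + 11)/(3 + 22) = 4 - 16/25 = 84/25 ≈ 3.3600)
(22*z)*21 = (22*(84/25))*21 = (1848/25)*21 = 38808/25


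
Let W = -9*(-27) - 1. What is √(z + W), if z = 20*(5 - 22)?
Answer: 7*I*√2 ≈ 9.8995*I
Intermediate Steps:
z = -340 (z = 20*(-17) = -340)
W = 242 (W = 243 - 1 = 242)
√(z + W) = √(-340 + 242) = √(-98) = 7*I*√2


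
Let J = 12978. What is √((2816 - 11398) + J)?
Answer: 2*√1099 ≈ 66.302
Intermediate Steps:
√((2816 - 11398) + J) = √((2816 - 11398) + 12978) = √(-8582 + 12978) = √4396 = 2*√1099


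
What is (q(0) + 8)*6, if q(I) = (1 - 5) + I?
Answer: 24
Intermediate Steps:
q(I) = -4 + I
(q(0) + 8)*6 = ((-4 + 0) + 8)*6 = (-4 + 8)*6 = 4*6 = 24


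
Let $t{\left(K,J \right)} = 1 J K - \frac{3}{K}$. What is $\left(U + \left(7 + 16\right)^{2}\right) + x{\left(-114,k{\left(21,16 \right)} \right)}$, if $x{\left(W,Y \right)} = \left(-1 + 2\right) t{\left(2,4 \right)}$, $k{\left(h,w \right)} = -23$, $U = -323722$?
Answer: $- \frac{646373}{2} \approx -3.2319 \cdot 10^{5}$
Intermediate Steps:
$t{\left(K,J \right)} = - \frac{3}{K} + J K$ ($t{\left(K,J \right)} = J K - \frac{3}{K} = - \frac{3}{K} + J K$)
$x{\left(W,Y \right)} = \frac{13}{2}$ ($x{\left(W,Y \right)} = \left(-1 + 2\right) \left(- \frac{3}{2} + 4 \cdot 2\right) = 1 \left(\left(-3\right) \frac{1}{2} + 8\right) = 1 \left(- \frac{3}{2} + 8\right) = 1 \cdot \frac{13}{2} = \frac{13}{2}$)
$\left(U + \left(7 + 16\right)^{2}\right) + x{\left(-114,k{\left(21,16 \right)} \right)} = \left(-323722 + \left(7 + 16\right)^{2}\right) + \frac{13}{2} = \left(-323722 + 23^{2}\right) + \frac{13}{2} = \left(-323722 + 529\right) + \frac{13}{2} = -323193 + \frac{13}{2} = - \frac{646373}{2}$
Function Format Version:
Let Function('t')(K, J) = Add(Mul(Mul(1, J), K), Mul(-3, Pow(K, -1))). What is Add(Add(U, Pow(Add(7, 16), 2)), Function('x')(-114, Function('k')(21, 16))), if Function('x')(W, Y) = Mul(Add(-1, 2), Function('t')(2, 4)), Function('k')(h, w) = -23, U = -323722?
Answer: Rational(-646373, 2) ≈ -3.2319e+5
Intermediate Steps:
Function('t')(K, J) = Add(Mul(-3, Pow(K, -1)), Mul(J, K)) (Function('t')(K, J) = Add(Mul(J, K), Mul(-3, Pow(K, -1))) = Add(Mul(-3, Pow(K, -1)), Mul(J, K)))
Function('x')(W, Y) = Rational(13, 2) (Function('x')(W, Y) = Mul(Add(-1, 2), Add(Mul(-3, Pow(2, -1)), Mul(4, 2))) = Mul(1, Add(Mul(-3, Rational(1, 2)), 8)) = Mul(1, Add(Rational(-3, 2), 8)) = Mul(1, Rational(13, 2)) = Rational(13, 2))
Add(Add(U, Pow(Add(7, 16), 2)), Function('x')(-114, Function('k')(21, 16))) = Add(Add(-323722, Pow(Add(7, 16), 2)), Rational(13, 2)) = Add(Add(-323722, Pow(23, 2)), Rational(13, 2)) = Add(Add(-323722, 529), Rational(13, 2)) = Add(-323193, Rational(13, 2)) = Rational(-646373, 2)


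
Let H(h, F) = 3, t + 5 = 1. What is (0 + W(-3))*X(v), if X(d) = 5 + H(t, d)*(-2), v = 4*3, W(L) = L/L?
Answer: -1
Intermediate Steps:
t = -4 (t = -5 + 1 = -4)
W(L) = 1
v = 12
X(d) = -1 (X(d) = 5 + 3*(-2) = 5 - 6 = -1)
(0 + W(-3))*X(v) = (0 + 1)*(-1) = 1*(-1) = -1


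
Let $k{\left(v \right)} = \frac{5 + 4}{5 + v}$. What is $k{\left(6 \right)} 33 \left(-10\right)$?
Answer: $-270$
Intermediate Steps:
$k{\left(v \right)} = \frac{9}{5 + v}$
$k{\left(6 \right)} 33 \left(-10\right) = \frac{9}{5 + 6} \cdot 33 \left(-10\right) = \frac{9}{11} \cdot 33 \left(-10\right) = 27 \left(-10\right) = -270$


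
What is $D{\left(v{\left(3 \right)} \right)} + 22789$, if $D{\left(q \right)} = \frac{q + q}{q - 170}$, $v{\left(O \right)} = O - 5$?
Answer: $\frac{979928}{43} \approx 22789.0$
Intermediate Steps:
$v{\left(O \right)} = -5 + O$
$D{\left(q \right)} = \frac{2 q}{-170 + q}$
$D{\left(v{\left(3 \right)} \right)} + 22789 = \frac{2 \left(-5 + 3\right)}{-170 + \left(-5 + 3\right)} + 22789 = 2 \left(-2\right) \frac{1}{-170 - 2} + 22789 = 2 \left(-2\right) \frac{1}{-172} + 22789 = 2 \left(-2\right) \left(- \frac{1}{172}\right) + 22789 = \frac{1}{43} + 22789 = \frac{979928}{43}$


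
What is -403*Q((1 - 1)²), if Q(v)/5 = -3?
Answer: 6045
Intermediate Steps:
Q(v) = -15 (Q(v) = 5*(-3) = -15)
-403*Q((1 - 1)²) = -403*(-15) = 6045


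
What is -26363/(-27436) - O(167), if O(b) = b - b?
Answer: 26363/27436 ≈ 0.96089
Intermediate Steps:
O(b) = 0
-26363/(-27436) - O(167) = -26363/(-27436) - 1*0 = -26363*(-1/27436) + 0 = 26363/27436 + 0 = 26363/27436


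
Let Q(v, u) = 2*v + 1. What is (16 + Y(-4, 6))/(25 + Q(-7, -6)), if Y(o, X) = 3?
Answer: 19/12 ≈ 1.5833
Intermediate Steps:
Q(v, u) = 1 + 2*v
(16 + Y(-4, 6))/(25 + Q(-7, -6)) = (16 + 3)/(25 + (1 + 2*(-7))) = 19/(25 + (1 - 14)) = 19/(25 - 13) = 19/12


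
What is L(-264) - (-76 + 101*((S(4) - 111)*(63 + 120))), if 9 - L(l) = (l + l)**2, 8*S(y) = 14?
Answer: 6962275/4 ≈ 1.7406e+6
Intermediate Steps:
S(y) = 7/4 (S(y) = (1/8)*14 = 7/4)
L(l) = 9 - 4*l**2 (L(l) = 9 - (l + l)**2 = 9 - (2*l)**2 = 9 - 4*l**2)
L(-264) - (-76 + 101*((S(4) - 111)*(63 + 120))) = (9 - 4*(-264)**2) - (-76 + 101*((7/4 - 111)*(63 + 120))) = (9 - 4*69696) - (-76 + 101*(-437/4*183)) = (9 - 278784) - (-76 + 101*(-79971/4)) = -278775 - (-76 - 8077071/4) = -278775 - 1*(-8077375/4) = -278775 + 8077375/4 = 6962275/4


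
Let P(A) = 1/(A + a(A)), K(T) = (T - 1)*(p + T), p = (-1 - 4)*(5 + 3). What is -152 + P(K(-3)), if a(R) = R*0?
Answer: -26143/172 ≈ -151.99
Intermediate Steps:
a(R) = 0
p = -40 (p = -5*8 = -40)
K(T) = (-1 + T)*(-40 + T) (K(T) = (T - 1)*(-40 + T) = (-1 + T)*(-40 + T))
P(A) = 1/A (P(A) = 1/(A + 0) = 1/A)
-152 + P(K(-3)) = -152 + 1/(40 + (-3)² - 41*(-3)) = -152 + 1/(40 + 9 + 123) = -152 + 1/172 = -26143/172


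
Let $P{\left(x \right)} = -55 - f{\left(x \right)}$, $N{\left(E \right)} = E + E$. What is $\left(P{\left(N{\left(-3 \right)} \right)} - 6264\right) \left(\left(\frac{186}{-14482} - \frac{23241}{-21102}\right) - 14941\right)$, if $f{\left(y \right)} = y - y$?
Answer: $\frac{4808363491824791}{50933194} \approx 9.4405 \cdot 10^{7}$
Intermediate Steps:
$f{\left(y \right)} = 0$
$N{\left(E \right)} = 2 E$
$P{\left(x \right)} = -55$ ($P{\left(x \right)} = -55 - 0 = -55 + 0 = -55$)
$\left(P{\left(N{\left(-3 \right)} \right)} - 6264\right) \left(\left(\frac{186}{-14482} - \frac{23241}{-21102}\right) - 14941\right) = \left(-55 - 6264\right) \left(\left(\frac{186}{-14482} - \frac{23241}{-21102}\right) - 14941\right) = \left(-55 - 6264\right) \left(\left(186 \left(- \frac{1}{14482}\right) - - \frac{7747}{7034}\right) - 14941\right) = - 6319 \left(\left(- \frac{93}{7241} + \frac{7747}{7034}\right) - 14941\right) = - 6319 \left(\frac{55441865}{50933194} - 14941\right) = \left(-6319\right) \left(- \frac{760937409689}{50933194}\right) = \frac{4808363491824791}{50933194}$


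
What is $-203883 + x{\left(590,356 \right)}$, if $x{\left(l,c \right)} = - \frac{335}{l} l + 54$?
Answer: $-204164$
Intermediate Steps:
$x{\left(l,c \right)} = -281$ ($x{\left(l,c \right)} = -335 + 54 = -281$)
$-203883 + x{\left(590,356 \right)} = -203883 - 281 = -204164$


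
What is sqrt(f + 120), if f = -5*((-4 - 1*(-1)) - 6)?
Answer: sqrt(165) ≈ 12.845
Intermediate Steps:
f = 45 (f = -5*((-4 + 1) - 6) = -5*(-3 - 6) = -5*(-9) = 45)
sqrt(f + 120) = sqrt(45 + 120) = sqrt(165)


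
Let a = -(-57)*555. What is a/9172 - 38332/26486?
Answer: 243151753/121464796 ≈ 2.0018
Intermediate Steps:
a = 31635 (a = -1*(-31635) = 31635)
a/9172 - 38332/26486 = 31635/9172 - 38332/26486 = 31635*(1/9172) - 38332*1/26486 = 31635/9172 - 19166/13243 = 243151753/121464796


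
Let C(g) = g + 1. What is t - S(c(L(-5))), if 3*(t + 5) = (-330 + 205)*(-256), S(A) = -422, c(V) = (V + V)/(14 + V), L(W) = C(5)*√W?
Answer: 33251/3 ≈ 11084.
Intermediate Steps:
C(g) = 1 + g
L(W) = 6*√W (L(W) = (1 + 5)*√W = 6*√W)
c(V) = 2*V/(14 + V) (c(V) = (2*V)/(14 + V) = 2*V/(14 + V))
t = 31985/3 (t = -5 + ((-330 + 205)*(-256))/3 = -5 + (-125*(-256))/3 = -5 + (⅓)*32000 = -5 + 32000/3 = 31985/3 ≈ 10662.)
t - S(c(L(-5))) = 31985/3 - 1*(-422) = 31985/3 + 422 = 33251/3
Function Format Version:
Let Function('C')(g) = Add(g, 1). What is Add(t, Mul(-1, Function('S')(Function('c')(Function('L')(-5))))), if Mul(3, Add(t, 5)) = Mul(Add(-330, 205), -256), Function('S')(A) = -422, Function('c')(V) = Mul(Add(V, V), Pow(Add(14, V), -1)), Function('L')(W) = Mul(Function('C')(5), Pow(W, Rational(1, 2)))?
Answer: Rational(33251, 3) ≈ 11084.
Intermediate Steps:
Function('C')(g) = Add(1, g)
Function('L')(W) = Mul(6, Pow(W, Rational(1, 2))) (Function('L')(W) = Mul(Add(1, 5), Pow(W, Rational(1, 2))) = Mul(6, Pow(W, Rational(1, 2))))
Function('c')(V) = Mul(2, V, Pow(Add(14, V), -1)) (Function('c')(V) = Mul(Mul(2, V), Pow(Add(14, V), -1)) = Mul(2, V, Pow(Add(14, V), -1)))
t = Rational(31985, 3) (t = Add(-5, Mul(Rational(1, 3), Mul(Add(-330, 205), -256))) = Add(-5, Mul(Rational(1, 3), Mul(-125, -256))) = Add(-5, Mul(Rational(1, 3), 32000)) = Add(-5, Rational(32000, 3)) = Rational(31985, 3) ≈ 10662.)
Add(t, Mul(-1, Function('S')(Function('c')(Function('L')(-5))))) = Add(Rational(31985, 3), Mul(-1, -422)) = Add(Rational(31985, 3), 422) = Rational(33251, 3)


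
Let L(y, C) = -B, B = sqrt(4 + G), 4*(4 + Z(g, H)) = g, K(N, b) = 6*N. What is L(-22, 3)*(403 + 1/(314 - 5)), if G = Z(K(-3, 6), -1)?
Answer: -62264*I*sqrt(2)/103 ≈ -854.9*I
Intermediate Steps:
Z(g, H) = -4 + g/4
G = -17/2 (G = -4 + (6*(-3))/4 = -4 + (1/4)*(-18) = -4 - 9/2 = -17/2 ≈ -8.5000)
B = 3*I*sqrt(2)/2 (B = sqrt(4 - 17/2) = sqrt(-9/2) = 3*I*sqrt(2)/2 ≈ 2.1213*I)
L(y, C) = -3*I*sqrt(2)/2
L(-22, 3)*(403 + 1/(314 - 5)) = (-3*I*sqrt(2)/2)*(403 + 1/(314 - 5)) = (-3*I*sqrt(2)/2)*(403 + 1/309) = -3*I*sqrt(2)/2*(124528/309) = -62264*I*sqrt(2)/103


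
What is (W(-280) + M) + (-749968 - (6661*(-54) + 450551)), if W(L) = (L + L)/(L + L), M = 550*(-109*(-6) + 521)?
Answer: -194574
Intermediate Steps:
M = 646250 (M = 550*(654 + 521) = 550*1175 = 646250)
W(L) = 1 (W(L) = (2*L)/((2*L)) = (2*L)*(1/(2*L)) = 1)
(W(-280) + M) + (-749968 - (6661*(-54) + 450551)) = (1 + 646250) + (-749968 - (6661*(-54) + 450551)) = 646251 + (-749968 - (-359694 + 450551)) = 646251 + (-749968 - 1*90857) = 646251 + (-749968 - 90857) = 646251 - 840825 = -194574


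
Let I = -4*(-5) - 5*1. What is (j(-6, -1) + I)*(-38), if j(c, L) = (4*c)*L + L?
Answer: -1444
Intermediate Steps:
I = 15 (I = 20 - 5 = 15)
j(c, L) = L + 4*L*c (j(c, L) = 4*L*c + L = L + 4*L*c)
(j(-6, -1) + I)*(-38) = (-(1 + 4*(-6)) + 15)*(-38) = (-(1 - 24) + 15)*(-38) = (-1*(-23) + 15)*(-38) = (23 + 15)*(-38) = 38*(-38) = -1444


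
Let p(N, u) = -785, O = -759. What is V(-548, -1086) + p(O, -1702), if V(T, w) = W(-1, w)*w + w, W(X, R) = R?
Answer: 1177525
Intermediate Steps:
V(T, w) = w + w² (V(T, w) = w*w + w = w² + w = w + w²)
V(-548, -1086) + p(O, -1702) = -1086*(1 - 1086) - 785 = -1086*(-1085) - 785 = 1178310 - 785 = 1177525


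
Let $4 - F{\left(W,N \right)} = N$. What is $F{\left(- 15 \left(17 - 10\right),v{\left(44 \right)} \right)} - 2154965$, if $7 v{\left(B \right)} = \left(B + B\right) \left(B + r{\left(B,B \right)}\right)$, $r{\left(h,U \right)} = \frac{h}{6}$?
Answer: $- \frac{6466819}{3} \approx -2.1556 \cdot 10^{6}$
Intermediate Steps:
$r{\left(h,U \right)} = \frac{h}{6}$ ($r{\left(h,U \right)} = h \frac{1}{6} = \frac{h}{6}$)
$v{\left(B \right)} = \frac{B^{2}}{3}$ ($v{\left(B \right)} = \frac{\left(B + B\right) \left(B + \frac{B}{6}\right)}{7} = \frac{2 B \frac{7 B}{6}}{7} = \frac{\frac{7}{3} B^{2}}{7} = \frac{B^{2}}{3}$)
$F{\left(W,N \right)} = 4 - N$
$F{\left(- 15 \left(17 - 10\right),v{\left(44 \right)} \right)} - 2154965 = \left(4 - \frac{44^{2}}{3}\right) - 2154965 = \left(4 - \frac{1}{3} \cdot 1936\right) - 2154965 = \left(4 - \frac{1936}{3}\right) - 2154965 = - \frac{1924}{3} - 2154965 = - \frac{6466819}{3}$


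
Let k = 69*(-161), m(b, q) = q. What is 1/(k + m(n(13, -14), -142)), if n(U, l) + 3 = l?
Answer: -1/11251 ≈ -8.8881e-5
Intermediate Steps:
n(U, l) = -3 + l
k = -11109
1/(k + m(n(13, -14), -142)) = 1/(-11109 - 142) = 1/(-11251) = -1/11251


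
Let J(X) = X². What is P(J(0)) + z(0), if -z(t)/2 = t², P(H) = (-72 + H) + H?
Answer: -72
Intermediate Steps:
P(H) = -72 + 2*H
z(t) = -2*t²
P(J(0)) + z(0) = (-72 + 2*0²) - 2*0² = (-72 + 2*0) - 2*0 = (-72 + 0) + 0 = -72 + 0 = -72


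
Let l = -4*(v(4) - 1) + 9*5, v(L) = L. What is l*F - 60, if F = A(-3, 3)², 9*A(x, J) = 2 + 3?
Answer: -1345/27 ≈ -49.815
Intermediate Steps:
A(x, J) = 5/9 (A(x, J) = (2 + 3)/9 = (⅑)*5 = 5/9)
F = 25/81 (F = (5/9)² = 25/81 ≈ 0.30864)
l = 33 (l = -4*(4 - 1) + 9*5 = -4*3 + 45 = -12 + 45 = 33)
l*F - 60 = 33*(25/81) - 60 = 275/27 - 60 = -1345/27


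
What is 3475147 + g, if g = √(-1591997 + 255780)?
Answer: 3475147 + I*√1336217 ≈ 3.4751e+6 + 1155.9*I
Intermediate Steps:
g = I*√1336217 (g = √(-1336217) = I*√1336217 ≈ 1155.9*I)
3475147 + g = 3475147 + I*√1336217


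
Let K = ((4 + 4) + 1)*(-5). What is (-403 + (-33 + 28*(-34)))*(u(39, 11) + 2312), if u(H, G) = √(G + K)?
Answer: -3209056 - 1388*I*√34 ≈ -3.2091e+6 - 8093.4*I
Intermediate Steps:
K = -45 (K = (8 + 1)*(-5) = 9*(-5) = -45)
u(H, G) = √(-45 + G) (u(H, G) = √(G - 45) = √(-45 + G))
(-403 + (-33 + 28*(-34)))*(u(39, 11) + 2312) = (-403 + (-33 + 28*(-34)))*(√(-45 + 11) + 2312) = (-403 + (-33 - 952))*(√(-34) + 2312) = (-403 - 985)*(I*√34 + 2312) = -1388*(2312 + I*√34) = -3209056 - 1388*I*√34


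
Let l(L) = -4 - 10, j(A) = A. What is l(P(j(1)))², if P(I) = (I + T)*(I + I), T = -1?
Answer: 196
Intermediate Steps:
P(I) = 2*I*(-1 + I) (P(I) = (I - 1)*(I + I) = (-1 + I)*(2*I) = 2*I*(-1 + I))
l(L) = -14
l(P(j(1)))² = (-14)² = 196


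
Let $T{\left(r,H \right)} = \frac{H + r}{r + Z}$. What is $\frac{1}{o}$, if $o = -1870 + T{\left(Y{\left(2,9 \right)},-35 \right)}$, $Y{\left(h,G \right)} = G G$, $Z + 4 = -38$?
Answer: $- \frac{39}{72884} \approx -0.0005351$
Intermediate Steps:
$Z = -42$ ($Z = -4 - 38 = -42$)
$Y{\left(h,G \right)} = G^{2}$
$T{\left(r,H \right)} = \frac{H + r}{-42 + r}$ ($T{\left(r,H \right)} = \frac{H + r}{r - 42} = \frac{H + r}{-42 + r}$)
$o = - \frac{72884}{39}$ ($o = -1870 + \frac{-35 + 9^{2}}{-42 + 9^{2}} = -1870 + \frac{-35 + 81}{-42 + 81} = -1870 + \frac{1}{39} \cdot 46 = -1870 + \frac{46}{39} = - \frac{72884}{39} \approx -1868.8$)
$\frac{1}{o} = \frac{1}{- \frac{72884}{39}} = - \frac{39}{72884}$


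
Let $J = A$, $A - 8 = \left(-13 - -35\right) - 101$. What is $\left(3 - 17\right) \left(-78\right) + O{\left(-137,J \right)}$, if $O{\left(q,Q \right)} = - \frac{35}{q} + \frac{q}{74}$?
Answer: $\frac{11054517}{10138} \approx 1090.4$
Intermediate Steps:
$A = -71$ ($A = 8 - 79 = -71$)
$J = -71$
$O{\left(q,Q \right)} = - \frac{35}{q} + \frac{q}{74}$ ($O{\left(q,Q \right)} = - \frac{35}{q} + q \frac{1}{74} = - \frac{35}{q} + \frac{q}{74}$)
$\left(3 - 17\right) \left(-78\right) + O{\left(-137,J \right)} = \left(3 - 17\right) \left(-78\right) + \left(- \frac{35}{-137} + \frac{1}{74} \left(-137\right)\right) = \left(-14\right) \left(-78\right) - \frac{16179}{10138} = 1092 + \left(\frac{35}{137} - \frac{137}{74}\right) = 1092 - \frac{16179}{10138} = \frac{11054517}{10138}$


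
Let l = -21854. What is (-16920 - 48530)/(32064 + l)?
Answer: -6545/1021 ≈ -6.4104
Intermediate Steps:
(-16920 - 48530)/(32064 + l) = (-16920 - 48530)/(32064 - 21854) = -65450/10210 = -65450*1/10210 = -6545/1021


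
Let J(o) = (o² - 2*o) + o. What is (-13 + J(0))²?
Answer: 169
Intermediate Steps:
J(o) = o² - o
(-13 + J(0))² = (-13 + 0*(-1 + 0))² = (-13 + 0*(-1))² = (-13 + 0)² = (-13)² = 169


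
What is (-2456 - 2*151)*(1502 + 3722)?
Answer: -14407792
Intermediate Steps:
(-2456 - 2*151)*(1502 + 3722) = (-2456 - 302)*5224 = -2758*5224 = -14407792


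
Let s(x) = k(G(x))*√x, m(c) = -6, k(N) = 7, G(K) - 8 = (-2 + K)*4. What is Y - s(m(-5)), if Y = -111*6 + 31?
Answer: -635 - 7*I*√6 ≈ -635.0 - 17.146*I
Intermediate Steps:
G(K) = 4*K (G(K) = 8 + (-2 + K)*4 = 8 + (-8 + 4*K) = 4*K)
Y = -635 (Y = -666 + 31 = -635)
s(x) = 7*√x
Y - s(m(-5)) = -635 - 7*√(-6) = -635 - 7*I*√6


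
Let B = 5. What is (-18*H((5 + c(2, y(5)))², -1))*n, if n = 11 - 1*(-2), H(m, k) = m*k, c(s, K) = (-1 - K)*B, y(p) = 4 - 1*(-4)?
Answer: 374400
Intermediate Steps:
y(p) = 8 (y(p) = 4 + 4 = 8)
c(s, K) = -5 - 5*K (c(s, K) = (-1 - K)*5 = -5 - 5*K)
H(m, k) = k*m
n = 13 (n = 11 + 2 = 13)
(-18*H((5 + c(2, y(5)))², -1))*n = -(-18)*(5 + (-5 - 5*8))²*13 = -(-18)*(5 + (-5 - 40))²*13 = -(-18)*(5 - 45)²*13 = -(-18)*(-40)²*13 = -(-18)*1600*13 = -18*(-1600)*13 = 28800*13 = 374400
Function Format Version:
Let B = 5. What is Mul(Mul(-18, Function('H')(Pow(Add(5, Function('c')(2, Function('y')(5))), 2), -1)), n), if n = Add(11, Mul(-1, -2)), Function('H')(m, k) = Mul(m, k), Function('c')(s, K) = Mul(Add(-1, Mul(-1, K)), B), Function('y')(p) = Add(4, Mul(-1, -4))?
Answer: 374400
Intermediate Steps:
Function('y')(p) = 8 (Function('y')(p) = Add(4, 4) = 8)
Function('c')(s, K) = Add(-5, Mul(-5, K)) (Function('c')(s, K) = Mul(Add(-1, Mul(-1, K)), 5) = Add(-5, Mul(-5, K)))
Function('H')(m, k) = Mul(k, m)
n = 13 (n = Add(11, 2) = 13)
Mul(Mul(-18, Function('H')(Pow(Add(5, Function('c')(2, Function('y')(5))), 2), -1)), n) = Mul(Mul(-18, Mul(-1, Pow(Add(5, Add(-5, Mul(-5, 8))), 2))), 13) = Mul(Mul(-18, Mul(-1, Pow(Add(5, Add(-5, -40)), 2))), 13) = Mul(Mul(-18, Mul(-1, Pow(Add(5, -45), 2))), 13) = Mul(Mul(-18, Mul(-1, Pow(-40, 2))), 13) = Mul(Mul(-18, Mul(-1, 1600)), 13) = Mul(Mul(-18, -1600), 13) = Mul(28800, 13) = 374400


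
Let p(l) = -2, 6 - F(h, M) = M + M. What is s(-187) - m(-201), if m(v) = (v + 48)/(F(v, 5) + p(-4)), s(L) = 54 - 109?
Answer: -161/2 ≈ -80.500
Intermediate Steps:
s(L) = -55
F(h, M) = 6 - 2*M (F(h, M) = 6 - (M + M) = 6 - 2*M)
m(v) = -8 - v/6 (m(v) = (v + 48)/((6 - 2*5) - 2) = (48 + v)/((6 - 10) - 2) = (48 + v)/(-4 - 2) = (48 + v)/(-6) = (48 + v)*(-⅙) = -8 - v/6)
s(-187) - m(-201) = -55 - (-8 - ⅙*(-201)) = -55 - (-8 + 67/2) = -55 - 1*51/2 = -55 - 51/2 = -161/2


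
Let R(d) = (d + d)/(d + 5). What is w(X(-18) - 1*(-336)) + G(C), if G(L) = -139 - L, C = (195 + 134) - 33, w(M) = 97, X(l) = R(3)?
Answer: -338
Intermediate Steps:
R(d) = 2*d/(5 + d) (R(d) = (2*d)/(5 + d) = 2*d/(5 + d))
X(l) = ¾ (X(l) = 2*3/(5 + 3) = 2*3/8 = 2*3*(⅛) = ¾)
C = 296 (C = 329 - 33 = 296)
w(X(-18) - 1*(-336)) + G(C) = 97 + (-139 - 1*296) = 97 + (-139 - 296) = 97 - 435 = -338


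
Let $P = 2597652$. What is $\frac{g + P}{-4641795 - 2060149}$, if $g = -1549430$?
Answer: $- \frac{524111}{3350972} \approx -0.15641$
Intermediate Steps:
$\frac{g + P}{-4641795 - 2060149} = \frac{-1549430 + 2597652}{-4641795 - 2060149} = \frac{1048222}{-6701944} = 1048222 \left(- \frac{1}{6701944}\right) = - \frac{524111}{3350972}$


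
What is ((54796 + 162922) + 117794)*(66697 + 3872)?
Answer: 23676746328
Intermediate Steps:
((54796 + 162922) + 117794)*(66697 + 3872) = (217718 + 117794)*70569 = 335512*70569 = 23676746328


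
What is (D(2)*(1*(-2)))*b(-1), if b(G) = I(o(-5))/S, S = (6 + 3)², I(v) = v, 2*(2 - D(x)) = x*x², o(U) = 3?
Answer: 4/27 ≈ 0.14815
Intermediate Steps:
D(x) = 2 - x³/2 (D(x) = 2 - x*x²/2 = 2 - x³/2)
S = 81 (S = 9² = 81)
b(G) = 1/27 (b(G) = 3/81 = 3*(1/81) = 1/27)
(D(2)*(1*(-2)))*b(-1) = ((2 - ½*2³)*(1*(-2)))*(1/27) = ((2 - ½*8)*(-2))*(1/27) = ((2 - 4)*(-2))*(1/27) = -2*(-2)*(1/27) = 4*(1/27) = 4/27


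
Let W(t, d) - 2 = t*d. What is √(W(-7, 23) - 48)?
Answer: 3*I*√23 ≈ 14.387*I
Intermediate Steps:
W(t, d) = 2 + d*t (W(t, d) = 2 + t*d = 2 + d*t)
√(W(-7, 23) - 48) = √((2 + 23*(-7)) - 48) = √((2 - 161) - 48) = √(-159 - 48) = √(-207) = 3*I*√23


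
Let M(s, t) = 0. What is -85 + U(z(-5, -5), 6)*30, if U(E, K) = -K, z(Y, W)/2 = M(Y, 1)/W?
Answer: -265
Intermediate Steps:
z(Y, W) = 0 (z(Y, W) = 2*(0/W) = 2*0 = 0)
-85 + U(z(-5, -5), 6)*30 = -85 - 1*6*30 = -85 - 6*30 = -85 - 180 = -265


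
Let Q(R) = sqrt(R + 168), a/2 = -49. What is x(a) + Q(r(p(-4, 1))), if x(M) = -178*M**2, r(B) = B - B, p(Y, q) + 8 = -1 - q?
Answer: -1709512 + 2*sqrt(42) ≈ -1.7095e+6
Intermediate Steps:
p(Y, q) = -9 - q (p(Y, q) = -8 + (-1 - q) = -9 - q)
r(B) = 0
a = -98 (a = 2*(-49) = -98)
Q(R) = sqrt(168 + R)
x(a) + Q(r(p(-4, 1))) = -178*(-98)**2 + sqrt(168 + 0) = -178*9604 + sqrt(168) = -1709512 + 2*sqrt(42)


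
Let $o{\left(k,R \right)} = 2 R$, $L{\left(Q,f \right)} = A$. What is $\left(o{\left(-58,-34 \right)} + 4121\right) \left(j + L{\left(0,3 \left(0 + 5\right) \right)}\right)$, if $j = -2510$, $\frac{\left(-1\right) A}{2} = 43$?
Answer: $-10521588$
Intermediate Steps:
$A = -86$ ($A = \left(-2\right) 43 = -86$)
$L{\left(Q,f \right)} = -86$
$\left(o{\left(-58,-34 \right)} + 4121\right) \left(j + L{\left(0,3 \left(0 + 5\right) \right)}\right) = \left(2 \left(-34\right) + 4121\right) \left(-2510 - 86\right) = \left(-68 + 4121\right) \left(-2596\right) = 4053 \left(-2596\right) = -10521588$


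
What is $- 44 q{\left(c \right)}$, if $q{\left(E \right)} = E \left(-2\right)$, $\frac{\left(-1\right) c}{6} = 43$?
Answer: $-22704$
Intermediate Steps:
$c = -258$ ($c = \left(-6\right) 43 = -258$)
$q{\left(E \right)} = - 2 E$
$- 44 q{\left(c \right)} = - 44 \left(\left(-2\right) \left(-258\right)\right) = \left(-44\right) 516 = -22704$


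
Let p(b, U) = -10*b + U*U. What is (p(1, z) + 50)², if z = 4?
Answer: 3136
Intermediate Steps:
p(b, U) = U² - 10*b (p(b, U) = -10*b + U² = U² - 10*b)
(p(1, z) + 50)² = ((4² - 10*1) + 50)² = ((16 - 10) + 50)² = (6 + 50)² = 56² = 3136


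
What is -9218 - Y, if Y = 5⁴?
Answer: -9843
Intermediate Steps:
Y = 625
-9218 - Y = -9218 - 1*625 = -9218 - 625 = -9843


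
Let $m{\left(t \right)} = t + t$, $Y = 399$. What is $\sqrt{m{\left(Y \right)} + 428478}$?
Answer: $2 \sqrt{107319} \approx 655.19$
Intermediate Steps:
$m{\left(t \right)} = 2 t$
$\sqrt{m{\left(Y \right)} + 428478} = \sqrt{2 \cdot 399 + 428478} = \sqrt{798 + 428478} = \sqrt{429276} = 2 \sqrt{107319}$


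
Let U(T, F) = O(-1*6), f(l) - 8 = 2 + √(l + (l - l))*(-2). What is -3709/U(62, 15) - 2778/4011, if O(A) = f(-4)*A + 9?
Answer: 83321227/1415883 + 29672*I/1059 ≈ 58.848 + 28.019*I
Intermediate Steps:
f(l) = 10 - 2*√l (f(l) = 8 + (2 + √(l + (l - l))*(-2)) = 8 + (2 + √(l + 0)*(-2)) = 8 + (2 + √l*(-2)) = 8 + (2 - 2*√l) = 10 - 2*√l)
O(A) = 9 + A*(10 - 4*I) (O(A) = (10 - 4*I)*A + 9 = A*(10 - 4*I) + 9 = 9 + A*(10 - 4*I))
U(T, F) = -51 + 24*I (U(T, F) = 9 + (-1*6)*(10 - 4*I) = 9 - 6*(10 - 4*I) = 9 + (-60 + 24*I) = -51 + 24*I)
-3709/U(62, 15) - 2778/4011 = -3709*(-51 - 24*I)/3177 - 2778/4011 = -3709*(-51 - 24*I)/3177 - 2778*1/4011 = -3709*(-51 - 24*I)/3177 - 926/1337 = -926/1337 - 3709*(-51 - 24*I)/3177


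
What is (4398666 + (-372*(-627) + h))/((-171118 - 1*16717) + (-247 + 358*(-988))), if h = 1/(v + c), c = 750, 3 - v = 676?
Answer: -356657071/41717522 ≈ -8.5493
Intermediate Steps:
v = -673 (v = 3 - 1*676 = 3 - 676 = -673)
h = 1/77 (h = 1/(-673 + 750) = 1/77 ≈ 0.012987)
(4398666 + (-372*(-627) + h))/((-171118 - 1*16717) + (-247 + 358*(-988))) = (4398666 + (-372*(-627) + 1/77))/((-171118 - 1*16717) + (-247 + 358*(-988))) = (4398666 + (233244 + 1/77))/((-171118 - 16717) + (-247 - 353704)) = (4398666 + 17959789/77)/(-187835 - 353951) = (356657071/77)/(-541786) = (356657071/77)*(-1/541786) = -356657071/41717522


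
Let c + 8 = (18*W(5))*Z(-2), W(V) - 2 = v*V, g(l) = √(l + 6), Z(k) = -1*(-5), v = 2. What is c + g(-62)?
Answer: 1072 + 2*I*√14 ≈ 1072.0 + 7.4833*I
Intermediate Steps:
Z(k) = 5
g(l) = √(6 + l)
W(V) = 2 + 2*V
c = 1072 (c = -8 + (18*(2 + 2*5))*5 = -8 + (18*(2 + 10))*5 = -8 + (18*12)*5 = -8 + 216*5 = -8 + 1080 = 1072)
c + g(-62) = 1072 + √(6 - 62) = 1072 + √(-56) = 1072 + 2*I*√14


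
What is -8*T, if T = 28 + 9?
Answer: -296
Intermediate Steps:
T = 37
-8*T = -8*37 = -296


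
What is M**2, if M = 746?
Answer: 556516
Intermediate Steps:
M**2 = 746**2 = 556516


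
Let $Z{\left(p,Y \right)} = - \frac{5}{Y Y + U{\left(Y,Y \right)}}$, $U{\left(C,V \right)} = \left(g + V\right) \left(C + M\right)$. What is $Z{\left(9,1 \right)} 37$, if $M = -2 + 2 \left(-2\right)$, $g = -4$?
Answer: $- \frac{185}{16} \approx -11.563$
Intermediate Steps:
$M = -6$ ($M = -2 - 4 = -6$)
$U{\left(C,V \right)} = \left(-6 + C\right) \left(-4 + V\right)$ ($U{\left(C,V \right)} = \left(-4 + V\right) \left(C - 6\right) = \left(-4 + V\right) \left(-6 + C\right) = \left(-6 + C\right) \left(-4 + V\right)$)
$Z{\left(p,Y \right)} = - \frac{5}{24 - 10 Y + 2 Y^{2}}$ ($Z{\left(p,Y \right)} = - \frac{5}{Y Y + \left(24 - 6 Y - 4 Y + Y Y\right)} = - \frac{5}{Y^{2} + \left(24 - 6 Y - 4 Y + Y^{2}\right)} = - \frac{5}{Y^{2} + \left(24 + Y^{2} - 10 Y\right)} = - \frac{5}{24 - 10 Y + 2 Y^{2}}$)
$Z{\left(9,1 \right)} 37 = - \frac{5}{24 - 10 + 2 \cdot 1^{2}} \cdot 37 = - \frac{5}{24 - 10 + 2 \cdot 1} \cdot 37 = - \frac{5}{24 - 10 + 2} \cdot 37 = - \frac{5}{16} \cdot 37 = \left(-5\right) \frac{1}{16} \cdot 37 = \left(- \frac{5}{16}\right) 37 = - \frac{185}{16}$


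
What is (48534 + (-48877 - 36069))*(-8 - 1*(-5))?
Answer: 109236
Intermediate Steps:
(48534 + (-48877 - 36069))*(-8 - 1*(-5)) = (48534 - 84946)*(-8 + 5) = -36412*(-3) = 109236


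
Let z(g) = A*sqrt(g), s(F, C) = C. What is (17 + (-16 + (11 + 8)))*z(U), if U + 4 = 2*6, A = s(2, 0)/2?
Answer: 0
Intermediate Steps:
A = 0 (A = 0/2 = 0*(1/2) = 0)
U = 8 (U = -4 + 2*6 = -4 + 12 = 8)
z(g) = 0 (z(g) = 0*sqrt(g) = 0)
(17 + (-16 + (11 + 8)))*z(U) = (17 + (-16 + (11 + 8)))*0 = (17 + (-16 + 19))*0 = (17 + 3)*0 = 20*0 = 0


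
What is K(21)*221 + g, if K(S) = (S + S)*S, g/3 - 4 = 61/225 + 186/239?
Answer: 3494248379/17925 ≈ 1.9494e+5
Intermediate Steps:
g = 271529/17925 (g = 12 + 3*(61/225 + 186/239) = 12 + 3*(56429/53775) = 12 + 56429/17925 = 271529/17925 ≈ 15.148)
K(S) = 2*S**2 (K(S) = (2*S)*S = 2*S**2)
K(21)*221 + g = (2*21**2)*221 + 271529/17925 = (2*441)*221 + 271529/17925 = 882*221 + 271529/17925 = 194922 + 271529/17925 = 3494248379/17925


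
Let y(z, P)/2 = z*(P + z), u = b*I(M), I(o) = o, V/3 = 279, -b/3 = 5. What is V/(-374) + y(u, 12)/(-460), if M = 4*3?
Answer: -1150227/8602 ≈ -133.72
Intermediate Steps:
b = -15 (b = -3*5 = -15)
M = 12
V = 837 (V = 3*279 = 837)
u = -180 (u = -15*12 = -180)
y(z, P) = 2*z*(P + z) (y(z, P) = 2*(z*(P + z)) = 2*z*(P + z))
V/(-374) + y(u, 12)/(-460) = 837/(-374) + (2*(-180)*(12 - 180))/(-460) = 837*(-1/374) + (2*(-180)*(-168))*(-1/460) = -837/374 + 60480*(-1/460) = -837/374 - 3024/23 = -1150227/8602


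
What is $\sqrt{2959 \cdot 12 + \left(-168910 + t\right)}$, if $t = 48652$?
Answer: $5 i \sqrt{3390} \approx 291.12 i$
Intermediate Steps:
$\sqrt{2959 \cdot 12 + \left(-168910 + t\right)} = \sqrt{2959 \cdot 12 + \left(-168910 + 48652\right)} = \sqrt{35508 - 120258} = \sqrt{-84750} = 5 i \sqrt{3390}$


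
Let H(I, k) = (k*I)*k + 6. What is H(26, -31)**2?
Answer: 624600064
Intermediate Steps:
H(I, k) = 6 + I*k**2 (H(I, k) = (I*k)*k + 6 = I*k**2 + 6 = 6 + I*k**2)
H(26, -31)**2 = (6 + 26*(-31)**2)**2 = (6 + 26*961)**2 = (6 + 24986)**2 = 24992**2 = 624600064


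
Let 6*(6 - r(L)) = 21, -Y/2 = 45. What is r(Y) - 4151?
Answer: -8297/2 ≈ -4148.5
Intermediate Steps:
Y = -90 (Y = -2*45 = -90)
r(L) = 5/2 (r(L) = 6 - ⅙*21 = 6 - 7/2 = 5/2)
r(Y) - 4151 = 5/2 - 4151 = -8297/2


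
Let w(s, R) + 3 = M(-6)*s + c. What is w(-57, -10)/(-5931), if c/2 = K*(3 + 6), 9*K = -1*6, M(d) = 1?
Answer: 8/659 ≈ 0.012140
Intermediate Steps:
K = -2/3 (K = (-1*6)/9 = (1/9)*(-6) = -2/3 ≈ -0.66667)
c = -12 (c = 2*(-2*(3 + 6)/3) = 2*(-2/3*9) = 2*(-6) = -12)
w(s, R) = -15 + s (w(s, R) = -3 + (1*s - 12) = -3 + (s - 12) = -3 + (-12 + s) = -15 + s)
w(-57, -10)/(-5931) = (-15 - 57)/(-5931) = -72*(-1/5931) = 8/659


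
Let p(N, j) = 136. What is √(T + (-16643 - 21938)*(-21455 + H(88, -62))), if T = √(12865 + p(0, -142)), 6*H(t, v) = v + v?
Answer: √(7456974261 + 9*√13001)/3 ≈ 28785.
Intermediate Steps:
H(t, v) = v/3 (H(t, v) = (v + v)/6 = (2*v)/6 = v/3)
T = √13001 (T = √(12865 + 136) = √13001 ≈ 114.02)
√(T + (-16643 - 21938)*(-21455 + H(88, -62))) = √(√13001 + (-16643 - 21938)*(-21455 + (⅓)*(-62))) = √(√13001 - 38581*(-21455 - 62/3)) = √(√13001 - 38581*(-64427/3)) = √(√13001 + 2485658087/3) = √(2485658087/3 + √13001)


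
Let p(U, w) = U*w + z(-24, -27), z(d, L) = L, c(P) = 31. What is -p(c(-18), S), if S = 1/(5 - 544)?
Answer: 14584/539 ≈ 27.058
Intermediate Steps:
S = -1/539 (S = 1/(-539) = -1/539 ≈ -0.0018553)
p(U, w) = -27 + U*w (p(U, w) = U*w - 27 = -27 + U*w)
-p(c(-18), S) = -(-27 + 31*(-1/539)) = -(-27 - 31/539) = -1*(-14584/539) = 14584/539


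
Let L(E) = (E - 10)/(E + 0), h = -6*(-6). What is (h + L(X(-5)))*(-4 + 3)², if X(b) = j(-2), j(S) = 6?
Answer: 106/3 ≈ 35.333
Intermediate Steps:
h = 36
X(b) = 6
L(E) = (-10 + E)/E
(h + L(X(-5)))*(-4 + 3)² = (36 + (-10 + 6)/6)*(-4 + 3)² = (36 + (⅙)*(-4))*(-1)² = (36 - ⅔)*1 = (106/3)*1 = 106/3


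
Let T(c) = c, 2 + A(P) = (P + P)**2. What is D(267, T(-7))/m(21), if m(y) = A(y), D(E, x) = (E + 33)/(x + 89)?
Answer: 75/36121 ≈ 0.0020764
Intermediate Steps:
A(P) = -2 + 4*P**2 (A(P) = -2 + (P + P)**2 = -2 + (2*P)**2 = -2 + 4*P**2)
D(E, x) = (33 + E)/(89 + x)
m(y) = -2 + 4*y**2
D(267, T(-7))/m(21) = ((33 + 267)/(89 - 7))/(-2 + 4*21**2) = (300/82)/(-2 + 4*441) = ((1/82)*300)/(-2 + 1764) = (150/41)/1762 = (150/41)*(1/1762) = 75/36121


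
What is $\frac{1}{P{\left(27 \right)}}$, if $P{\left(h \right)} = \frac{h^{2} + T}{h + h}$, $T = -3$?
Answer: $\frac{9}{121} \approx 0.07438$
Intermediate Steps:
$P{\left(h \right)} = \frac{-3 + h^{2}}{2 h}$ ($P{\left(h \right)} = \frac{h^{2} - 3}{h + h} = \frac{-3 + h^{2}}{2 h}$)
$\frac{1}{P{\left(27 \right)}} = \frac{1}{\frac{1}{2} \cdot \frac{1}{27} \left(-3 + 27^{2}\right)} = \frac{1}{\frac{1}{2} \cdot \frac{1}{27} \left(-3 + 729\right)} = \frac{1}{\frac{1}{2} \cdot \frac{1}{27} \cdot 726} = \frac{1}{\frac{121}{9}} = \frac{9}{121}$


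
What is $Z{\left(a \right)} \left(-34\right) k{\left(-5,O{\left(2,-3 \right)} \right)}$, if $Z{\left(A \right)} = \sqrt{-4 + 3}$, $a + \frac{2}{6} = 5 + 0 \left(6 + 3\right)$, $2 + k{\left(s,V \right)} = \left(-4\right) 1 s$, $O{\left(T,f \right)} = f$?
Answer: $- 612 i \approx - 612.0 i$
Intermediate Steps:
$k{\left(s,V \right)} = -2 - 4 s$ ($k{\left(s,V \right)} = -2 + \left(-4\right) 1 s = -2 - 4 s$)
$a = \frac{14}{3}$ ($a = - \frac{1}{3} + \left(5 + 0 \left(6 + 3\right)\right) = - \frac{1}{3} + \left(5 + 0 \cdot 9\right) = - \frac{1}{3} + \left(5 + 0\right) = - \frac{1}{3} + 5 = \frac{14}{3} \approx 4.6667$)
$Z{\left(A \right)} = i$ ($Z{\left(A \right)} = \sqrt{-1} = i$)
$Z{\left(a \right)} \left(-34\right) k{\left(-5,O{\left(2,-3 \right)} \right)} = i \left(-34\right) \left(-2 - -20\right) = - 34 i \left(-2 + 20\right) = - 34 i 18 = - 612 i$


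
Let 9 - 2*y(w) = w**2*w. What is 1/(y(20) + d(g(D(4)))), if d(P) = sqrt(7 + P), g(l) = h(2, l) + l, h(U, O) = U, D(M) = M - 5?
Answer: -15982/63856049 - 8*sqrt(2)/63856049 ≈ -0.00025046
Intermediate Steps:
D(M) = -5 + M
g(l) = 2 + l
y(w) = 9/2 - w**3/2 (y(w) = 9/2 - w**2*w/2 = 9/2 - w**3/2)
1/(y(20) + d(g(D(4)))) = 1/((9/2 - 1/2*20**3) + sqrt(7 + (2 + (-5 + 4)))) = 1/((9/2 - 1/2*8000) + sqrt(7 + (2 - 1))) = 1/((9/2 - 4000) + sqrt(7 + 1)) = 1/(-7991/2 + sqrt(8)) = 1/(-7991/2 + 2*sqrt(2))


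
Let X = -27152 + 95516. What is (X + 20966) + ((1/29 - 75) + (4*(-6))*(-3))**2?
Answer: 75133926/841 ≈ 89339.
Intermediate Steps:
X = 68364
(X + 20966) + ((1/29 - 75) + (4*(-6))*(-3))**2 = (68364 + 20966) + ((1/29 - 75) + (4*(-6))*(-3))**2 = 89330 + ((1/29 - 75) - 24*(-3))**2 = 89330 + (-2174/29 + 72)**2 = 89330 + (-86/29)**2 = 89330 + 7396/841 = 75133926/841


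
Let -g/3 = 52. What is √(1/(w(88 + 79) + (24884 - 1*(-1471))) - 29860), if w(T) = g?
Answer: I*√2277281526629/8733 ≈ 172.8*I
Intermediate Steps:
g = -156 (g = -3*52 = -156)
w(T) = -156
√(1/(w(88 + 79) + (24884 - 1*(-1471))) - 29860) = √(1/(-156 + (24884 - 1*(-1471))) - 29860) = √(1/(-156 + (24884 + 1471)) - 29860) = √(1/(-156 + 26355) - 29860) = √(1/26199 - 29860) = √(-782302139/26199) = I*√2277281526629/8733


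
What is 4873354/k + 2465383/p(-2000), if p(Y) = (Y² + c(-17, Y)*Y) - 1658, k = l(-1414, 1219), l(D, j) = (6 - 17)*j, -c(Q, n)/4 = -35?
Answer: -18087738538421/49859247878 ≈ -362.78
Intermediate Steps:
c(Q, n) = 140 (c(Q, n) = -4*(-35) = 140)
l(D, j) = -11*j
k = -13409 (k = -11*1219 = -13409)
p(Y) = -1658 + Y² + 140*Y (p(Y) = (Y² + 140*Y) - 1658 = -1658 + Y² + 140*Y)
4873354/k + 2465383/p(-2000) = 4873354/(-13409) + 2465383/(-1658 + (-2000)² + 140*(-2000)) = 4873354*(-1/13409) + 2465383/(-1658 + 4000000 - 280000) = -4873354/13409 + 2465383/3718342 = -18087738538421/49859247878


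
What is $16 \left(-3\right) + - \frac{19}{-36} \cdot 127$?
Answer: $\frac{685}{36} \approx 19.028$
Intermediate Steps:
$16 \left(-3\right) + - \frac{19}{-36} \cdot 127 = -48 + \left(-19\right) \left(- \frac{1}{36}\right) 127 = -48 + \frac{19}{36} \cdot 127 = -48 + \frac{2413}{36} = \frac{685}{36}$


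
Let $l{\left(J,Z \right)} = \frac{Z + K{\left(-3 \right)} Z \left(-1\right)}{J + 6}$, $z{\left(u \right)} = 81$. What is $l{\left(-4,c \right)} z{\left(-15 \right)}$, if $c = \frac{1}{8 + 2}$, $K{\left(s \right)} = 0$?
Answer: $\frac{81}{20} \approx 4.05$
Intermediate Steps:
$c = \frac{1}{10} \approx 0.1$
$l{\left(J,Z \right)} = \frac{Z}{6 + J}$ ($l{\left(J,Z \right)} = \frac{Z + 0 Z \left(-1\right)}{J + 6} = \frac{Z + 0 \left(-1\right)}{6 + J} = \frac{Z + 0}{6 + J} = \frac{Z}{6 + J}$)
$l{\left(-4,c \right)} z{\left(-15 \right)} = \frac{1}{10 \left(6 - 4\right)} 81 = \frac{1}{10 \cdot 2} \cdot 81 = \frac{1}{10} \cdot \frac{1}{2} \cdot 81 = \frac{1}{20} \cdot 81 = \frac{81}{20}$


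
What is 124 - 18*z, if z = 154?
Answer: -2648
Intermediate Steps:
124 - 18*z = 124 - 18*154 = 124 - 2772 = -2648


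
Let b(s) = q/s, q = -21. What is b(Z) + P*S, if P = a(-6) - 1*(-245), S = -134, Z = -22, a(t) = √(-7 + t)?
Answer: -722239/22 - 134*I*√13 ≈ -32829.0 - 483.14*I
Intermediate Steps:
b(s) = -21/s
P = 245 + I*√13 (P = √(-7 - 6) - 1*(-245) = √(-13) + 245 = I*√13 + 245 = 245 + I*√13 ≈ 245.0 + 3.6056*I)
b(Z) + P*S = -21/(-22) + (245 + I*√13)*(-134) = -21*(-1/22) + (-32830 - 134*I*√13) = 21/22 + (-32830 - 134*I*√13) = -722239/22 - 134*I*√13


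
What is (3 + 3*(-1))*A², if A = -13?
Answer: 0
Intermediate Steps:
(3 + 3*(-1))*A² = (3 + 3*(-1))*(-13)² = (3 - 3)*169 = 0*169 = 0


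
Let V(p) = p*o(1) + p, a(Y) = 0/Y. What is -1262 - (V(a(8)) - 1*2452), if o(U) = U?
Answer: 1190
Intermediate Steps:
a(Y) = 0
V(p) = 2*p (V(p) = p*1 + p = p + p = 2*p)
-1262 - (V(a(8)) - 1*2452) = -1262 - (2*0 - 1*2452) = -1262 - (0 - 2452) = -1262 - 1*(-2452) = -1262 + 2452 = 1190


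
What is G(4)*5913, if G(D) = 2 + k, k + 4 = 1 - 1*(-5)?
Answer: 23652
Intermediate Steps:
k = 2 (k = -4 + (1 - 1*(-5)) = -4 + (1 + 5) = -4 + 6 = 2)
G(D) = 4 (G(D) = 2 + 2 = 4)
G(4)*5913 = 4*5913 = 23652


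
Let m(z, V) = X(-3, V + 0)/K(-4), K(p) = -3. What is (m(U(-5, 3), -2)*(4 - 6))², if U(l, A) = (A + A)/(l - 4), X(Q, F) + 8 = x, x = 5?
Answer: 4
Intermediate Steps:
X(Q, F) = -3 (X(Q, F) = -8 + 5 = -3)
U(l, A) = 2*A/(-4 + l) (U(l, A) = (2*A)/(-4 + l) = 2*A/(-4 + l))
m(z, V) = 1 (m(z, V) = -3/(-3) = -3*(-⅓) = 1)
(m(U(-5, 3), -2)*(4 - 6))² = (1*(4 - 6))² = (1*(-2))² = (-2)² = 4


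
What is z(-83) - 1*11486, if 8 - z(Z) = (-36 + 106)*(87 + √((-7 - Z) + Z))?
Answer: -17568 - 70*I*√7 ≈ -17568.0 - 185.2*I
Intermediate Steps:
z(Z) = -6082 - 70*I*√7 (z(Z) = 8 - (-36 + 106)*(87 + √((-7 - Z) + Z)) = 8 - 70*(87 + √(-7)) = 8 - 70*(87 + I*√7) = 8 - (6090 + 70*I*√7) = 8 + (-6090 - 70*I*√7) = -6082 - 70*I*√7)
z(-83) - 1*11486 = (-6082 - 70*I*√7) - 1*11486 = (-6082 - 70*I*√7) - 11486 = -17568 - 70*I*√7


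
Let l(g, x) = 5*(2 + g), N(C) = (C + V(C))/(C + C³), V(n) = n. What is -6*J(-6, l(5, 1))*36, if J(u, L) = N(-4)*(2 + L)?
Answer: -15984/17 ≈ -940.24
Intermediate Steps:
N(C) = 2*C/(C + C³) (N(C) = (C + C)/(C + C³) = (2*C)/(C + C³) = 2*C/(C + C³))
l(g, x) = 10 + 5*g
J(u, L) = 4/17 + 2*L/17 (J(u, L) = (2/(1 + (-4)²))*(2 + L) = (2/(1 + 16))*(2 + L) = (2/17)*(2 + L) = (2*(1/17))*(2 + L) = 2*(2 + L)/17 = 4/17 + 2*L/17)
-6*J(-6, l(5, 1))*36 = -6*(4/17 + 2*(10 + 5*5)/17)*36 = -6*(4/17 + 2*(10 + 25)/17)*36 = -6*(4/17 + (2/17)*35)*36 = -6*(4/17 + 70/17)*36 = -6*74/17*36 = -444/17*36 = -15984/17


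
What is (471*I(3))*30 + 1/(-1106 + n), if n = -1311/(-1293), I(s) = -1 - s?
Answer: -26917593911/476249 ≈ -56520.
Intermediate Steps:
n = 437/431 (n = -1311*(-1/1293) = 437/431 ≈ 1.0139)
(471*I(3))*30 + 1/(-1106 + n) = (471*(-1 - 1*3))*30 + 1/(-1106 + 437/431) = (471*(-1 - 3))*30 + 1/(-476249/431) = (471*(-4))*30 - 431/476249 = -1884*30 - 431/476249 = -56520 - 431/476249 = -26917593911/476249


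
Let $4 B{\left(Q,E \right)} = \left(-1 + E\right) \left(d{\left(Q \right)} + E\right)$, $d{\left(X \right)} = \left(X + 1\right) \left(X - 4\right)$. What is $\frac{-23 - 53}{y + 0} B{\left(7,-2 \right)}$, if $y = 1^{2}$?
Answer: $1254$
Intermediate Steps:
$y = 1$
$d{\left(X \right)} = \left(1 + X\right) \left(-4 + X\right)$
$B{\left(Q,E \right)} = \frac{\left(-1 + E\right) \left(-4 + E + Q^{2} - 3 Q\right)}{4}$ ($B{\left(Q,E \right)} = \frac{\left(-1 + E\right) \left(\left(-4 + Q^{2} - 3 Q\right) + E\right)}{4} = \frac{\left(-1 + E\right) \left(-4 + E + Q^{2} - 3 Q\right)}{4}$)
$\frac{-23 - 53}{y + 0} B{\left(7,-2 \right)} = \frac{-23 - 53}{1 + 0} \left(1 - - \frac{1}{2} - \frac{7^{2}}{4} + \frac{\left(-2\right)^{2}}{4} + \frac{3}{4} \cdot 7 - - \frac{4 - 7^{2} + 3 \cdot 7}{2}\right) = - \frac{76}{1} \left(1 + \frac{1}{2} - \frac{49}{4} + \frac{1}{4} \cdot 4 + \frac{21}{4} - - \frac{4 - 49 + 21}{2}\right) = \left(-76\right) 1 \left(1 + \frac{1}{2} - \frac{49}{4} + 1 + \frac{21}{4} - - \frac{4 - 49 + 21}{2}\right) = - 76 \left(1 + \frac{1}{2} - \frac{49}{4} + 1 + \frac{21}{4} - \left(- \frac{1}{2}\right) \left(-24\right)\right) = - 76 \left(1 + \frac{1}{2} - \frac{49}{4} + 1 + \frac{21}{4} - 12\right) = \left(-76\right) \left(- \frac{33}{2}\right) = 1254$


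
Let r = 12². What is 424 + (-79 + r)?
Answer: 489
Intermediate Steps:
r = 144
424 + (-79 + r) = 424 + (-79 + 144) = 424 + 65 = 489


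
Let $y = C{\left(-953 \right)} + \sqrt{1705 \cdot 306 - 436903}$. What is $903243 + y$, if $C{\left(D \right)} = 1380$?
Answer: $904623 + \sqrt{84827} \approx 9.0491 \cdot 10^{5}$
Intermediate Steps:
$y = 1380 + \sqrt{84827}$ ($y = 1380 + \sqrt{1705 \cdot 306 - 436903} = 1380 + \sqrt{521730 - 436903} = 1380 + \sqrt{84827} \approx 1671.3$)
$903243 + y = 903243 + \left(1380 + \sqrt{84827}\right) = 904623 + \sqrt{84827}$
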